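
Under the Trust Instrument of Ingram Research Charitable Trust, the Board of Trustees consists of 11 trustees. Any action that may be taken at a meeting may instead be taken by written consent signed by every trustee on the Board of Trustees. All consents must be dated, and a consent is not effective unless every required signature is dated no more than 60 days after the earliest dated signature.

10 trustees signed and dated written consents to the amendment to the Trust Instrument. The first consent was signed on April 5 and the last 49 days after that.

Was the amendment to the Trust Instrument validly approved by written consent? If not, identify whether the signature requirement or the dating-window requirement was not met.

Signatures required: the unanimous vote of 11 — unanimous means all 11, so 11 needed; 10 signed. Insufficient.
Dating window: the latest signature is 49 days after the earliest; the limit is 60 days. Within the window.

Not effective — insufficient signatures.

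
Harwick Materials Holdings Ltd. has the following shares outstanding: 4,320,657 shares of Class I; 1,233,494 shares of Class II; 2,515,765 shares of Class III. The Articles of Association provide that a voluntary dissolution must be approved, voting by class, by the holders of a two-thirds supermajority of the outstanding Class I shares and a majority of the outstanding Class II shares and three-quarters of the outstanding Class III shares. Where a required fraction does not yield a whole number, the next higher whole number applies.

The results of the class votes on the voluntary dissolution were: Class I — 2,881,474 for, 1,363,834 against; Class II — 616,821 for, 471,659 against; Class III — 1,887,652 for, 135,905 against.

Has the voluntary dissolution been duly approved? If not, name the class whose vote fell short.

Approved — every class gave the required vote.

Class I: 2/3 of 4320657 = 2880438; 2,880,438 required, 2,881,474 in favor — approved.
Class II: a majority of 1233494 is 616748; 616,748 required, 616,821 in favor — approved.
Class III: 3/4 of 2515765 = 1886823.75, rounded up to 1886824; 1,886,824 required, 1,887,652 in favor — approved.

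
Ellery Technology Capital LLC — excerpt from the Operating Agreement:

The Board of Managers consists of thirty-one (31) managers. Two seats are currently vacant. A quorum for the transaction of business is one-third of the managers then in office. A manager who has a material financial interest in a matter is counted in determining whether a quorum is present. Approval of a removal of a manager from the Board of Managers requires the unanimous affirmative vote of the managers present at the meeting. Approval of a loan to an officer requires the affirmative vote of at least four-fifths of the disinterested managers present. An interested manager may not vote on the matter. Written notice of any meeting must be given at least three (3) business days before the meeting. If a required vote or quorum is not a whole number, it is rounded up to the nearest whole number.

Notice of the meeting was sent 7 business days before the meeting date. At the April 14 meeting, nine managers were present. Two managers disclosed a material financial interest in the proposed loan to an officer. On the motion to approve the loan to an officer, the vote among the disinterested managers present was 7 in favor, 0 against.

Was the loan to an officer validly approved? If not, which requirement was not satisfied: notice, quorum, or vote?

Invalid — quorum requirement not satisfied.

Notice: 7 business days given; 3 required (7 ≥ 3). Satisfied.
Quorum: 9 present (interested managers count toward quorum); quorum is 10. Not satisfied.
Vote: the loan to an officer requires four-fifths of the disinterested managers present (9 − 2 = 7). 4/5 of 7 = 5.60, rounded up to 6, so 6 affirmative votes are needed; 7 voted in favor. Satisfied. (Moot — without a quorum no business can be validly transacted.)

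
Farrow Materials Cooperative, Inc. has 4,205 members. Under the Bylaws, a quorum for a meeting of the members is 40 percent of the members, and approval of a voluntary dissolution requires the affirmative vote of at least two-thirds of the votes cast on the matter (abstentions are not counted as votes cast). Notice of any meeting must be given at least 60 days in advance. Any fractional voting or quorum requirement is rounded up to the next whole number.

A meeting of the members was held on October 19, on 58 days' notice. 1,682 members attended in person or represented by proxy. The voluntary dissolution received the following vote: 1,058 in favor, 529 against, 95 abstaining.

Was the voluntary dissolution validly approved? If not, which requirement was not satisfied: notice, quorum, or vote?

Invalid — notice requirement not satisfied.

Notice: 58 days given; 60 required. Not satisfied.
Quorum: 40% of 4,205 = 1,682; 1,682 present. Satisfied.
Vote: requires two-thirds of the votes cast (1,682 − 95 abstaining = 1,587); 2/3 of 1587 = 1058, so 1,058 needed; 1,058 in favor. Satisfied.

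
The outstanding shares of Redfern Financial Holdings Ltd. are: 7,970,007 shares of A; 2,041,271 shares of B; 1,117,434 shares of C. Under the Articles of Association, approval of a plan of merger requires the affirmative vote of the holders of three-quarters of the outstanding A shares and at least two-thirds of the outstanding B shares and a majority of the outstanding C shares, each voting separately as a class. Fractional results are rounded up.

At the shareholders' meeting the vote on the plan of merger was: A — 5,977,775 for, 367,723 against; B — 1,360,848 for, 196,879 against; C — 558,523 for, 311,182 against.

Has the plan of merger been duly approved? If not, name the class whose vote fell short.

A: 3/4 of 7970007 = 5977505.25, rounded up to 5977506; 5,977,506 required, 5,977,775 in favor — approved.
B: 2/3 of 2041271 = 1360847.33, rounded up to 1360848; 1,360,848 required, 1,360,848 in favor — approved.
C: a majority of 1117434 is 558718; 558,718 required, 558,523 in favor — not approved.

Not approved — the C shares did not give the required vote.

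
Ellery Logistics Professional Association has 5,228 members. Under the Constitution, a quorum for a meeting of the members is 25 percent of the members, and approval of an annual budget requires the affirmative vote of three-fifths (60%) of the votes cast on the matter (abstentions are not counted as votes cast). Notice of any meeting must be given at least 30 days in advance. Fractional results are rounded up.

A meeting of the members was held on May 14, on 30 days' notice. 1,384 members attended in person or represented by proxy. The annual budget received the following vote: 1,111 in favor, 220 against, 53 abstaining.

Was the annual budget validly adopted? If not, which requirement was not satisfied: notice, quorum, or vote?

Notice: 30 days given; 30 required. Satisfied.
Quorum: 25% of 5,228 = 1,307; 1,384 present. Satisfied.
Vote: requires three-fifths of the votes cast (1,384 − 53 abstaining = 1,331); 3/5 of 1331 = 798.60, rounded up to 799, so 799 needed; 1,111 in favor. Satisfied.

Valid — all requirements satisfied.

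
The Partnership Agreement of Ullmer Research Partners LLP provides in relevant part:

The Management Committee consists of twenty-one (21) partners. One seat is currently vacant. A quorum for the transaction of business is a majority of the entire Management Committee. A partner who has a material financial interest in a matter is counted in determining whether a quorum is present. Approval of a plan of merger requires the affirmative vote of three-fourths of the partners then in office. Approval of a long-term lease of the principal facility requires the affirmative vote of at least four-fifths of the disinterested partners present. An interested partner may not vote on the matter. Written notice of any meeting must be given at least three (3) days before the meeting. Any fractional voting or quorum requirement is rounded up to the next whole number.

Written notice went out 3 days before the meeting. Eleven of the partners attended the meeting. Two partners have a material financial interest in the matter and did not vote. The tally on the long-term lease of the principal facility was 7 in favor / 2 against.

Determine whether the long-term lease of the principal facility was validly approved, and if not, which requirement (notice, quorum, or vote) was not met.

Notice: 3 days given; 3 required (3 ≥ 3). Satisfied.
Quorum: 11 present (interested partners count toward quorum); quorum is 11. Satisfied.
Vote: the long-term lease of the principal facility requires four-fifths of the disinterested partners present (11 − 2 = 9). 4/5 of 9 = 7.20, rounded up to 8, so 8 affirmative votes are needed; 7 voted in favor. Not satisfied.

Invalid — vote requirement not satisfied.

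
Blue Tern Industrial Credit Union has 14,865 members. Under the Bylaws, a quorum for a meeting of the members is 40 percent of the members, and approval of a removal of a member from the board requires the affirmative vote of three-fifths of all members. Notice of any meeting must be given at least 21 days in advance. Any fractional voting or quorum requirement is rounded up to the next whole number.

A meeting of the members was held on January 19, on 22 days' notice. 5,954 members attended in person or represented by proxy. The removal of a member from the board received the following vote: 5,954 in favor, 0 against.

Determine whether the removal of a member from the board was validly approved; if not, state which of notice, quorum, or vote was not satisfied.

Invalid — vote requirement not satisfied.

Notice: 22 days given; 21 required. Satisfied.
Quorum: 40% of 14,865 = 5,946; 5,954 present. Satisfied.
Vote: requires three-fifths of all members (14,865); 3/5 of 14865 = 8919, so 8,919 needed; 5,954 in favor. Not satisfied.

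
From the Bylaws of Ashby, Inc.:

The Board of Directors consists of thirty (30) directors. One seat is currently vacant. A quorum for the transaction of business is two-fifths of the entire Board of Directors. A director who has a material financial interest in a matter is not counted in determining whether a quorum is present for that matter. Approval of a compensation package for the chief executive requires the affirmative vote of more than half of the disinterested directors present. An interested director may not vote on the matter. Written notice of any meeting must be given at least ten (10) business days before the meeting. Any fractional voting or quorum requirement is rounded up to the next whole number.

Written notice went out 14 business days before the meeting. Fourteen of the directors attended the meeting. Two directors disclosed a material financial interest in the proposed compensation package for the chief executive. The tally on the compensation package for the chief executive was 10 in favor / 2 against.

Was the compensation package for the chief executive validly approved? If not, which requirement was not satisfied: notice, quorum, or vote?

Notice: 14 business days given; 10 required (14 ≥ 10). Satisfied.
Quorum: 14 present, but the 2 interested directors do not count, leaving 12. Quorum is 12. Satisfied.
Vote: the compensation package for the chief executive requires a majority of the disinterested directors present (14 − 2 = 12). A majority of 12 is 7, so 7 affirmative votes are needed; 10 voted in favor. Satisfied.

Valid — all requirements satisfied.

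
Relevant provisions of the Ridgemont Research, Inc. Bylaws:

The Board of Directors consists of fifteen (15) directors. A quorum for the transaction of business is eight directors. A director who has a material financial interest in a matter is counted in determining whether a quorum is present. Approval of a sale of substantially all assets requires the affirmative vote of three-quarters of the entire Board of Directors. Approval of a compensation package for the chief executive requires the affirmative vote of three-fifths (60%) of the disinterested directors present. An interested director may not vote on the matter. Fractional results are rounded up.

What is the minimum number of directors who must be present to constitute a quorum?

8

The quorum is fixed at 8.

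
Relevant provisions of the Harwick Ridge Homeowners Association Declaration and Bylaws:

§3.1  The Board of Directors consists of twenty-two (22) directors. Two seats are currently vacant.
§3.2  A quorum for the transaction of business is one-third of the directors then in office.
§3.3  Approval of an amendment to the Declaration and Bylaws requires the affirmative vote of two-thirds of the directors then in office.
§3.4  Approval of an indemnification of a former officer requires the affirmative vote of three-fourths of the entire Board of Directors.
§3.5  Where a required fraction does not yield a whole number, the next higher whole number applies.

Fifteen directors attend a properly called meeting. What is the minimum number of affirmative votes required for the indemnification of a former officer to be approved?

17

The indemnification of a former officer requires three-fourths of the entire Board of Directors (22).
3/4 of 22 = 16.50, rounded up to 17.
(Only 15 can vote, so the indemnification of a former officer cannot pass at this meeting, but the required vote is still 17.)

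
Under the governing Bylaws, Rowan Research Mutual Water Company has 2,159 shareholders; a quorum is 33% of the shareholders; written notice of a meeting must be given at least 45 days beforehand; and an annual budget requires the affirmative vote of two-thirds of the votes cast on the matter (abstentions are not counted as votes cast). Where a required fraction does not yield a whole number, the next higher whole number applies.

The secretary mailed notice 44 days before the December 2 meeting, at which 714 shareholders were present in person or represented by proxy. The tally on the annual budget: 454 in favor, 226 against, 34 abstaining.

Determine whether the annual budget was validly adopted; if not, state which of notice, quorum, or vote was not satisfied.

Notice: 44 days given; 45 required. Not satisfied.
Quorum: 33% of 2,159 = 712.47, rounded up to 713; 714 present. Satisfied.
Vote: requires two-thirds of the votes cast (714 − 34 abstaining = 680); 2/3 of 680 = 453.33, rounded up to 454, so 454 needed; 454 in favor. Satisfied.

Invalid — notice requirement not satisfied.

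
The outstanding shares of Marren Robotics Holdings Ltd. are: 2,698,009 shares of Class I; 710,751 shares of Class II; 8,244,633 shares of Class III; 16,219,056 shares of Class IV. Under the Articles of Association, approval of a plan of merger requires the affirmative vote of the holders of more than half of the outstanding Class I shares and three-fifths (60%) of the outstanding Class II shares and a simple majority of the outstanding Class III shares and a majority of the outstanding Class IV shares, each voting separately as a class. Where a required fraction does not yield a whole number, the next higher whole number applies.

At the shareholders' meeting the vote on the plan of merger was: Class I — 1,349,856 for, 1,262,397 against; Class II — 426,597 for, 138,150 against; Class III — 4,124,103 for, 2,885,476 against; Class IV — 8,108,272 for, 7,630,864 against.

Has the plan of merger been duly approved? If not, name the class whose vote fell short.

Class I: a majority of 2698009 is 1349005; 1,349,005 required, 1,349,856 in favor — approved.
Class II: 3/5 of 710751 = 426450.60, rounded up to 426451; 426,451 required, 426,597 in favor — approved.
Class III: a majority of 8244633 is 4122317; 4,122,317 required, 4,124,103 in favor — approved.
Class IV: a majority of 16219056 is 8109529; 8,109,529 required, 8,108,272 in favor — not approved.

Not approved — the Class IV shares did not give the required vote.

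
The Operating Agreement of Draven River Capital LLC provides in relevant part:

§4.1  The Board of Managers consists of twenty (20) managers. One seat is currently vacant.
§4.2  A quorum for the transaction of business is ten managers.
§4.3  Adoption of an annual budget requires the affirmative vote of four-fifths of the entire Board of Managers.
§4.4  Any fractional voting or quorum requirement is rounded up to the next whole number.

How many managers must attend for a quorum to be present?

10

The quorum is fixed at 10.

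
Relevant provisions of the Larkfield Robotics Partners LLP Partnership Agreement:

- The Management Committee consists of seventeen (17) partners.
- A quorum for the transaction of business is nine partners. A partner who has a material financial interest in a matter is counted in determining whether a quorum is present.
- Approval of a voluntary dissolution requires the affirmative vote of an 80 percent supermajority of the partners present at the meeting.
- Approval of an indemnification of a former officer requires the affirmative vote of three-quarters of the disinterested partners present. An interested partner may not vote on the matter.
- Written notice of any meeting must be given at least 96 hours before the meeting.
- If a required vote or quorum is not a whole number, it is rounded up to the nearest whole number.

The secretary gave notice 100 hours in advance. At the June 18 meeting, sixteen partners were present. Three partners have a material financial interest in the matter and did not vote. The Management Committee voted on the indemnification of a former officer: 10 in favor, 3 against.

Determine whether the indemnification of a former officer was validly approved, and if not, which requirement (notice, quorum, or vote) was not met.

Notice: 100 hours given; 96 required (100 ≥ 96). Satisfied.
Quorum: 16 present (interested partners count toward quorum); quorum is 9. Satisfied.
Vote: the indemnification of a former officer requires three-fourths of the disinterested partners present (16 − 3 = 13). 3/4 of 13 = 9.75, rounded up to 10, so 10 affirmative votes are needed; 10 voted in favor. Satisfied.

Valid — all requirements satisfied.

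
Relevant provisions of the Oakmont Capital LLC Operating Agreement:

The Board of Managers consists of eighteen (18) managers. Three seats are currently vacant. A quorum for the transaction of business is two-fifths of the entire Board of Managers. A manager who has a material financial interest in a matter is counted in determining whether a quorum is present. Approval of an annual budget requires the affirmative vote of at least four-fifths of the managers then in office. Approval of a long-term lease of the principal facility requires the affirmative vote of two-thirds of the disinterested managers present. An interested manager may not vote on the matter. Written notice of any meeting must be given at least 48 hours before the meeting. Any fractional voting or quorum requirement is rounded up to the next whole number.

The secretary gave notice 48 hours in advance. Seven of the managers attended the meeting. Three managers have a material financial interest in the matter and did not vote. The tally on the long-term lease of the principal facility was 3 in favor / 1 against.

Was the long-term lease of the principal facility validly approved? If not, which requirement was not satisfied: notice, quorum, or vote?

Notice: 48 hours given; 48 required (48 ≥ 48). Satisfied.
Quorum: 7 present (interested managers count toward quorum); quorum is 8. Not satisfied.
Vote: the long-term lease of the principal facility requires two-thirds of the disinterested managers present (7 − 3 = 4). 2/3 of 4 = 2.67, rounded up to 3, so 3 affirmative votes are needed; 3 voted in favor. Satisfied. (Moot — without a quorum no business can be validly transacted.)

Invalid — quorum requirement not satisfied.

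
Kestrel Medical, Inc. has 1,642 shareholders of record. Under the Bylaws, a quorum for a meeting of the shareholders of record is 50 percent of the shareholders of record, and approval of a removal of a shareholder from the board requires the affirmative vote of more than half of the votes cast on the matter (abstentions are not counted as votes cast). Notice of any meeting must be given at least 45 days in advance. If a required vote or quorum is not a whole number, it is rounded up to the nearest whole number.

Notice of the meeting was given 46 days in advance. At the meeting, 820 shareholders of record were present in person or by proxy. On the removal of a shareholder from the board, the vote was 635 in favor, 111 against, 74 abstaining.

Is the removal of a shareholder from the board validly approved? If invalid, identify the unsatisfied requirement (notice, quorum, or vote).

Invalid — quorum requirement not satisfied.

Notice: 46 days given; 45 required. Satisfied.
Quorum: 50% of 1,642 = 821; 820 present. Not satisfied.
Vote: requires a majority of the votes cast (820 − 74 abstaining = 746); a majority of 746 is 374, so 374 needed; 635 in favor. Satisfied.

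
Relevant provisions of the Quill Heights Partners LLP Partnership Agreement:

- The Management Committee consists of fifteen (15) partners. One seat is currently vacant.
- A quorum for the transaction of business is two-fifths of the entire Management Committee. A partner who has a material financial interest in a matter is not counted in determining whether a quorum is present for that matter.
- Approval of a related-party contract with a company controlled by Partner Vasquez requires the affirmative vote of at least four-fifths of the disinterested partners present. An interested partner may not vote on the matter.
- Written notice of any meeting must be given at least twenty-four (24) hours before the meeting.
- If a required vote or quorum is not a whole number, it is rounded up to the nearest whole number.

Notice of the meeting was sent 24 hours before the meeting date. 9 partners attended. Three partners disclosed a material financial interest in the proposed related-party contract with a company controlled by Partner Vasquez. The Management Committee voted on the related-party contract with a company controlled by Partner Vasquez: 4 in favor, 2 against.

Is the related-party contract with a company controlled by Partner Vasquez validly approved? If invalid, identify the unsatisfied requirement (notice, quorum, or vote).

Notice: 24 hours given; 24 required (24 ≥ 24). Satisfied.
Quorum: 9 present, but the 3 interested partners do not count, leaving 6. Quorum is 6. Satisfied.
Vote: the related-party contract with a company controlled by Partner Vasquez requires four-fifths of the disinterested partners present (9 − 3 = 6). 4/5 of 6 = 4.80, rounded up to 5, so 5 affirmative votes are needed; 4 voted in favor. Not satisfied.

Invalid — vote requirement not satisfied.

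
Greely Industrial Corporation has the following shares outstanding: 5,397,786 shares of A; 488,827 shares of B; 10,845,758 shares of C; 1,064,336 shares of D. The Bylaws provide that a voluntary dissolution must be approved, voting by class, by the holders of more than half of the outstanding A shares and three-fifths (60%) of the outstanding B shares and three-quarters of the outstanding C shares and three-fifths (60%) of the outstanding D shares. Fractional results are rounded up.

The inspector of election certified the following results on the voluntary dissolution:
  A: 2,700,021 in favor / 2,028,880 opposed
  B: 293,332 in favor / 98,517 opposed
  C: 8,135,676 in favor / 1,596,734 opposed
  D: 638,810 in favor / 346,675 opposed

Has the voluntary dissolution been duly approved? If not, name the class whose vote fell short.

Approved — every class gave the required vote.

A: a majority of 5397786 is 2698894; 2,698,894 required, 2,700,021 in favor — approved.
B: 3/5 of 488827 = 293296.20, rounded up to 293297; 293,297 required, 293,332 in favor — approved.
C: 3/4 of 10845758 = 8134318.50, rounded up to 8134319; 8,134,319 required, 8,135,676 in favor — approved.
D: 3/5 of 1064336 = 638601.60, rounded up to 638602; 638,602 required, 638,810 in favor — approved.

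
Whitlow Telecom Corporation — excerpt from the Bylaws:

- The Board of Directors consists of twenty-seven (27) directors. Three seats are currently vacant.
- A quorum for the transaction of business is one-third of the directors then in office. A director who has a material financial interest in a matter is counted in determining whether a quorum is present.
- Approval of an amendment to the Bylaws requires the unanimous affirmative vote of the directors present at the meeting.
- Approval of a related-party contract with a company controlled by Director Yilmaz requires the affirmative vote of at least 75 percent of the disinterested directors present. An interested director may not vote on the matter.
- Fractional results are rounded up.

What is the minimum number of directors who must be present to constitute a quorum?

8

1/3 of 24 = 8.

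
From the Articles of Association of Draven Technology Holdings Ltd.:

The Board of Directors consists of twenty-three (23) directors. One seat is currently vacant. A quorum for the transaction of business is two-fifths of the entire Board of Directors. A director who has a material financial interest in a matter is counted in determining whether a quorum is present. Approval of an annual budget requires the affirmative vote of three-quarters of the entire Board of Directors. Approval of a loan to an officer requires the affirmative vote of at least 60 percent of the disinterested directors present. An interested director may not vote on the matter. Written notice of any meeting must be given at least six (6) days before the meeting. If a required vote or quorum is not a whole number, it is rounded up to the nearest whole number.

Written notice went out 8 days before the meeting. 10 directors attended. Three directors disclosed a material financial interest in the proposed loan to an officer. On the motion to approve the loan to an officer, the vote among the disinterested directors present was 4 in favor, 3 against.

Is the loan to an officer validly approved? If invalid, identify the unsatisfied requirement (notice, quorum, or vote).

Notice: 8 days given; 6 required (8 ≥ 6). Satisfied.
Quorum: 10 present (interested directors count toward quorum); quorum is 10. Satisfied.
Vote: the loan to an officer requires three-fifths of the disinterested directors present (10 − 3 = 7). 3/5 of 7 = 4.20, rounded up to 5, so 5 affirmative votes are needed; 4 voted in favor. Not satisfied.

Invalid — vote requirement not satisfied.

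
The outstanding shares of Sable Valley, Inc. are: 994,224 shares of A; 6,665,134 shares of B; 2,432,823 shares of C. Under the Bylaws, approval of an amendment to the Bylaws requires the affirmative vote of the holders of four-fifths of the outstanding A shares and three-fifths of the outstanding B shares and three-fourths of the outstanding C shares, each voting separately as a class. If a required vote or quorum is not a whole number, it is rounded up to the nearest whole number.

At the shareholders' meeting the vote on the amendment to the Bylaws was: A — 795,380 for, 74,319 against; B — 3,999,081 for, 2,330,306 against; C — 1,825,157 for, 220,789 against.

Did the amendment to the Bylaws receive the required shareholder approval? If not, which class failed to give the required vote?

Approved — every class gave the required vote.

A: 4/5 of 994224 = 795379.20, rounded up to 795380; 795,380 required, 795,380 in favor — approved.
B: 3/5 of 6665134 = 3999080.40, rounded up to 3999081; 3,999,081 required, 3,999,081 in favor — approved.
C: 3/4 of 2432823 = 1824617.25, rounded up to 1824618; 1,824,618 required, 1,825,157 in favor — approved.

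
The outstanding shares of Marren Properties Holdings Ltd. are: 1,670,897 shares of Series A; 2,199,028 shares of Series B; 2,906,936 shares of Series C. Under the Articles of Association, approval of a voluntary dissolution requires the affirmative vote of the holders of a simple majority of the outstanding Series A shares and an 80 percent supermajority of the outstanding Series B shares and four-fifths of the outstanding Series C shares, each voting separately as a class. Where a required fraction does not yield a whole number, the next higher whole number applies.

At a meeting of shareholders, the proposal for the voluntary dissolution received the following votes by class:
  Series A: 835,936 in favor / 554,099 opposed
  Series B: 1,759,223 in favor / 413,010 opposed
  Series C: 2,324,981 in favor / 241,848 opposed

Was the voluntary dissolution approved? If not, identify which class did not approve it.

Series A: a majority of 1670897 is 835449; 835,449 required, 835,936 in favor — approved.
Series B: 4/5 of 2199028 = 1759222.40, rounded up to 1759223; 1,759,223 required, 1,759,223 in favor — approved.
Series C: 4/5 of 2906936 = 2325548.80, rounded up to 2325549; 2,325,549 required, 2,324,981 in favor — not approved.

Not approved — the Series C shares did not give the required vote.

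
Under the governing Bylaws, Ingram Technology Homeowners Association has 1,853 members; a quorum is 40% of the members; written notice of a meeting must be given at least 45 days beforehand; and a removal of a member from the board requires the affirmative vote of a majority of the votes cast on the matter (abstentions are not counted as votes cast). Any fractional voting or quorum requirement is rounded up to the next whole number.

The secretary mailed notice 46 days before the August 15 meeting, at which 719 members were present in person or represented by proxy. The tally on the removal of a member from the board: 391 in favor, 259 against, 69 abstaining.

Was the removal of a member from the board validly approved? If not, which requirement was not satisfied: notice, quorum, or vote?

Notice: 46 days given; 45 required. Satisfied.
Quorum: 40% of 1,853 = 741.20, rounded up to 742; 719 present. Not satisfied.
Vote: requires a majority of the votes cast (719 − 69 abstaining = 650); a majority of 650 is 326, so 326 needed; 391 in favor. Satisfied.

Invalid — quorum requirement not satisfied.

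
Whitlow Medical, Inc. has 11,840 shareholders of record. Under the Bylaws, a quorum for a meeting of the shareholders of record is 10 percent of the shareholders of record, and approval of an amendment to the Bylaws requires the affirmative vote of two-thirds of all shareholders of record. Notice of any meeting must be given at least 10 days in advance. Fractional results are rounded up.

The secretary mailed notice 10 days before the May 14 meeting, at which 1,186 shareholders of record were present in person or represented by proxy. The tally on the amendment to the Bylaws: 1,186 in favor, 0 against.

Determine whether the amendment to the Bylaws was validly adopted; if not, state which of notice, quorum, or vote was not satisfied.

Notice: 10 days given; 10 required. Satisfied.
Quorum: 10% of 11,840 = 1,184; 1,186 present. Satisfied.
Vote: requires two-thirds of all shareholders of record (11,840); 2/3 of 11840 = 7893.33, rounded up to 7894, so 7,894 needed; 1,186 in favor. Not satisfied.

Invalid — vote requirement not satisfied.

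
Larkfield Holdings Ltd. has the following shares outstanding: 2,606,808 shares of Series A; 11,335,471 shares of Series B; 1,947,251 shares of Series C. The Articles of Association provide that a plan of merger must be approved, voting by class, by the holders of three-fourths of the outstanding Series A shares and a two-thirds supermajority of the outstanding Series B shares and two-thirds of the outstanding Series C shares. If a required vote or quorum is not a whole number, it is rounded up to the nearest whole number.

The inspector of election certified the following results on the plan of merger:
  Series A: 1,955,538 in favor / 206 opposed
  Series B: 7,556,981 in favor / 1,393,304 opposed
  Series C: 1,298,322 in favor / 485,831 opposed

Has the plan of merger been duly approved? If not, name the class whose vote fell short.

Approved — every class gave the required vote.

Series A: 3/4 of 2606808 = 1955106; 1,955,106 required, 1,955,538 in favor — approved.
Series B: 2/3 of 11335471 = 7556980.67, rounded up to 7556981; 7,556,981 required, 7,556,981 in favor — approved.
Series C: 2/3 of 1947251 = 1298167.33, rounded up to 1298168; 1,298,168 required, 1,298,322 in favor — approved.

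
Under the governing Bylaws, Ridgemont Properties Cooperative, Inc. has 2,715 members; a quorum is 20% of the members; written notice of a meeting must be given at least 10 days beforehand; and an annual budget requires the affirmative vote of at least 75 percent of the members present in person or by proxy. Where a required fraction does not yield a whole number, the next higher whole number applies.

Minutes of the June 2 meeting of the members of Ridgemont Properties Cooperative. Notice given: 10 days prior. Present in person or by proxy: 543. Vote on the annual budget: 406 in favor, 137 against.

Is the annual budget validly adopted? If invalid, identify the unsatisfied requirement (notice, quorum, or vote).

Invalid — vote requirement not satisfied.

Notice: 10 days given; 10 required. Satisfied.
Quorum: 20% of 2,715 = 543; 543 present. Satisfied.
Vote: requires three-fourths of those present (543); 3/4 of 543 = 407.25, rounded up to 408, so 408 needed; 406 in favor. Not satisfied.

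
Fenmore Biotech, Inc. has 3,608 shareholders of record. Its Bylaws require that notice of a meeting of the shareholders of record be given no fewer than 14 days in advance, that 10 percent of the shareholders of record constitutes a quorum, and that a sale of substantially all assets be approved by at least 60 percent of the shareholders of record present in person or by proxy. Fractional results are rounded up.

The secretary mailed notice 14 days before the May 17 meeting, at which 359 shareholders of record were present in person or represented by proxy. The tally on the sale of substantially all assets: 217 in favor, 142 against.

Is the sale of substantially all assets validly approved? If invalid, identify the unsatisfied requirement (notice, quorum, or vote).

Invalid — quorum requirement not satisfied.

Notice: 14 days given; 14 required. Satisfied.
Quorum: 10% of 3,608 = 360.80, rounded up to 361; 359 present. Not satisfied.
Vote: requires three-fifths of those present (359); 3/5 of 359 = 215.40, rounded up to 216, so 216 needed; 217 in favor. Satisfied.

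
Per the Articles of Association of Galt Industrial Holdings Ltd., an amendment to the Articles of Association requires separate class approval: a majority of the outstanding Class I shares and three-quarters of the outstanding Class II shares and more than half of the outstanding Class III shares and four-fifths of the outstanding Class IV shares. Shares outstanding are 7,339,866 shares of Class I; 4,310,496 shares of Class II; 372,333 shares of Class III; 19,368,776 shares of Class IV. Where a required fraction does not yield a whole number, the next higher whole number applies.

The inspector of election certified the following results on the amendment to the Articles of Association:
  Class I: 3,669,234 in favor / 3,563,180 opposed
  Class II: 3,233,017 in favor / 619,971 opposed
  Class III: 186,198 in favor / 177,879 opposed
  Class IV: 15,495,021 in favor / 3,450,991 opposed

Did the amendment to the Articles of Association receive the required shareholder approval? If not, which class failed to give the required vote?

Class I: a majority of 7339866 is 3669934; 3,669,934 required, 3,669,234 in favor — not approved.
Class II: 3/4 of 4310496 = 3232872; 3,232,872 required, 3,233,017 in favor — approved.
Class III: a majority of 372333 is 186167; 186,167 required, 186,198 in favor — approved.
Class IV: 4/5 of 19368776 = 15495020.80, rounded up to 15495021; 15,495,021 required, 15,495,021 in favor — approved.

Not approved — the Class I shares did not give the required vote.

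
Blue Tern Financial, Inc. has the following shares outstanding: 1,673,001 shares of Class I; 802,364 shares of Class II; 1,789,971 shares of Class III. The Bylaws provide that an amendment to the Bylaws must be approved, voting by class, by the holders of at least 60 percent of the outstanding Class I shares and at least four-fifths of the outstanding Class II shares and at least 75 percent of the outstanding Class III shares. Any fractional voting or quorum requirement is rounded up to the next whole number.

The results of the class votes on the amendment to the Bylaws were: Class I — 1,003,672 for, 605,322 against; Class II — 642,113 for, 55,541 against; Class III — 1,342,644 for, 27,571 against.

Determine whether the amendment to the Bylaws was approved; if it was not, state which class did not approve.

Class I: 3/5 of 1673001 = 1003800.60, rounded up to 1003801; 1,003,801 required, 1,003,672 in favor — not approved.
Class II: 4/5 of 802364 = 641891.20, rounded up to 641892; 641,892 required, 642,113 in favor — approved.
Class III: 3/4 of 1789971 = 1342478.25, rounded up to 1342479; 1,342,479 required, 1,342,644 in favor — approved.

Not approved — the Class I shares did not give the required vote.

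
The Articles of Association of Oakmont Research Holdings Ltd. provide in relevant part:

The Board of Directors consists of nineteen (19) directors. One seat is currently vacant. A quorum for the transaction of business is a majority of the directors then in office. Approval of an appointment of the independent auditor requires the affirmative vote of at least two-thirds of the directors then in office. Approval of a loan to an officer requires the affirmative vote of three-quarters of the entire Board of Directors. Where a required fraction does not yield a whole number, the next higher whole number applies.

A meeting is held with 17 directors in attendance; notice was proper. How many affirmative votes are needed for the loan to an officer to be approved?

The loan to an officer requires three-fourths of the entire Board of Directors (19).
3/4 of 19 = 14.25, rounded up to 15.

15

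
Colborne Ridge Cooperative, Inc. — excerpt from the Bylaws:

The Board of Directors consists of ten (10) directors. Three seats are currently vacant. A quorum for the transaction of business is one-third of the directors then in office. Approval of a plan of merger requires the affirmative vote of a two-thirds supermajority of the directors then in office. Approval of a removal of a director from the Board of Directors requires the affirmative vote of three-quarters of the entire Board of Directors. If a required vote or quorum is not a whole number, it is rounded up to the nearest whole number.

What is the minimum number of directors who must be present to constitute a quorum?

3

1/3 of 7 = 2.33, rounded up to 3.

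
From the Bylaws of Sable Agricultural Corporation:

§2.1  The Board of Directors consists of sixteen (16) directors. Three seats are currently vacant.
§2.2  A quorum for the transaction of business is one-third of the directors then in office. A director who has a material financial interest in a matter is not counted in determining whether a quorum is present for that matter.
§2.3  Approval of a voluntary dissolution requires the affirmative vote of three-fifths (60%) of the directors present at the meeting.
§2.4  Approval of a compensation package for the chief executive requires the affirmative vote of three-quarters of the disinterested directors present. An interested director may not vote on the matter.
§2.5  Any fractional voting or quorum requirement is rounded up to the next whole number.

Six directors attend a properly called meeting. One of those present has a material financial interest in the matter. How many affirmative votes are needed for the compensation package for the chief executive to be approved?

The compensation package for the chief executive requires three-fourths of the disinterested directors present (6 − 1 = 5).
3/4 of 5 = 3.75, rounded up to 4.

4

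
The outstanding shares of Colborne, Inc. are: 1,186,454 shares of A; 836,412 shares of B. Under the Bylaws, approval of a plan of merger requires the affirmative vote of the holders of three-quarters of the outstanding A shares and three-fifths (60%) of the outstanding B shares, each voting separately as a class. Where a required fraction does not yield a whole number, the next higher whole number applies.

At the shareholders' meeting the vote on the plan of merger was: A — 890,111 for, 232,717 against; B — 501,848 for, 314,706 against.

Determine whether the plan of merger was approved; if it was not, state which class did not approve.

Approved — every class gave the required vote.

A: 3/4 of 1186454 = 889840.50, rounded up to 889841; 889,841 required, 890,111 in favor — approved.
B: 3/5 of 836412 = 501847.20, rounded up to 501848; 501,848 required, 501,848 in favor — approved.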